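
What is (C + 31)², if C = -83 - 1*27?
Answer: 6241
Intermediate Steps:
C = -110 (C = -83 - 27 = -110)
(C + 31)² = (-110 + 31)² = (-79)² = 6241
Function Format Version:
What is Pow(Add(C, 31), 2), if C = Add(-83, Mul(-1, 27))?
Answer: 6241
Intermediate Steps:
C = -110 (C = Add(-83, -27) = -110)
Pow(Add(C, 31), 2) = Pow(Add(-110, 31), 2) = Pow(-79, 2) = 6241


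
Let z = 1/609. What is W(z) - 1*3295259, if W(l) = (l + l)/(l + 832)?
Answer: -1669671487449/506689 ≈ -3.2953e+6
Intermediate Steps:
z = 1/609 ≈ 0.0016420
W(l) = 2*l/(832 + l) (W(l) = (2*l)/(832 + l) = 2*l/(832 + l))
W(z) - 1*3295259 = 2*(1/609)/(832 + 1/609) - 1*3295259 = 2*(1/609)/(506689/609) - 3295259 = 2*(1/609)*(609/506689) - 3295259 = 2/506689 - 3295259 = -1669671487449/506689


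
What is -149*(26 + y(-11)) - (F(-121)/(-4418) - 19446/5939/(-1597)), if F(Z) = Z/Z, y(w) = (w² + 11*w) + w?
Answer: -93653030423935/41902887694 ≈ -2235.0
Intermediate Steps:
y(w) = w² + 12*w
F(Z) = 1
-149*(26 + y(-11)) - (F(-121)/(-4418) - 19446/5939/(-1597)) = -149*(26 - 11*(12 - 11)) - (1/(-4418) - 19446/5939/(-1597)) = -149*(26 - 11*1) - (1*(-1/4418) - 19446*1/5939*(-1/1597)) = -149*(26 - 11) - (-1/4418 - 19446/5939*(-1/1597)) = -149*15 - (-1/4418 + 19446/9484583) = -2235 - 1*76427845/41902887694 = -2235 - 76427845/41902887694 = -93653030423935/41902887694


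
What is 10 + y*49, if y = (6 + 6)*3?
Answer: 1774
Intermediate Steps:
y = 36 (y = 12*3 = 36)
10 + y*49 = 10 + 36*49 = 10 + 1764 = 1774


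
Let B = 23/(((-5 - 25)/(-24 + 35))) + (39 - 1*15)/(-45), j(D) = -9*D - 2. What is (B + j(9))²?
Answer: 7612081/900 ≈ 8457.9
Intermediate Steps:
j(D) = -2 - 9*D
B = -269/30 (B = 23/((-30/11)) + (39 - 15)*(-1/45) = 23/((-30*1/11)) + 24*(-1/45) = 23/(-30/11) - 8/15 = 23*(-11/30) - 8/15 = -253/30 - 8/15 = -269/30 ≈ -8.9667)
(B + j(9))² = (-269/30 + (-2 - 9*9))² = (-269/30 + (-2 - 81))² = (-269/30 - 83)² = (-2759/30)² = 7612081/900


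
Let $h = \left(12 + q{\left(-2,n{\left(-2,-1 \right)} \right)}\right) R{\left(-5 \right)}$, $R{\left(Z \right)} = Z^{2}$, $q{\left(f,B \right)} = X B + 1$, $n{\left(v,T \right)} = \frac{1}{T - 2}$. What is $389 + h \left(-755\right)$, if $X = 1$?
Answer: $- \frac{716083}{3} \approx -2.3869 \cdot 10^{5}$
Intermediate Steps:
$n{\left(v,T \right)} = \frac{1}{-2 + T}$
$q{\left(f,B \right)} = 1 + B$ ($q{\left(f,B \right)} = 1 B + 1 = B + 1 = 1 + B$)
$h = \frac{950}{3}$ ($h = \left(12 + \left(1 + \frac{1}{-2 - 1}\right)\right) \left(-5\right)^{2} = \left(12 + \left(1 + \frac{1}{-3}\right)\right) 25 = \left(12 + \left(1 - \frac{1}{3}\right)\right) 25 = \left(12 + \frac{2}{3}\right) 25 = \frac{38}{3} \cdot 25 = \frac{950}{3} \approx 316.67$)
$389 + h \left(-755\right) = 389 + \frac{950}{3} \left(-755\right) = 389 - \frac{717250}{3} = - \frac{716083}{3}$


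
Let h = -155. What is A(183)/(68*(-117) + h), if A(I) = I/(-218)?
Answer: 183/1768198 ≈ 0.00010350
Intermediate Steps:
A(I) = -I/218 (A(I) = I*(-1/218) = -I/218)
A(183)/(68*(-117) + h) = (-1/218*183)/(68*(-117) - 155) = -183/(218*(-7956 - 155)) = -183/218/(-8111) = -183/218*(-1/8111) = 183/1768198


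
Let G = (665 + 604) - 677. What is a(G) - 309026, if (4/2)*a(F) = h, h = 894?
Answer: -308579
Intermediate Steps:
G = 592 (G = 1269 - 677 = 592)
a(F) = 447 (a(F) = (½)*894 = 447)
a(G) - 309026 = 447 - 309026 = -308579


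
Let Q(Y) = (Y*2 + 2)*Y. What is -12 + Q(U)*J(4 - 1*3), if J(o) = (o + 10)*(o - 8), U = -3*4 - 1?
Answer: -24036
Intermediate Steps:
U = -13 (U = -12 - 1 = -13)
J(o) = (-8 + o)*(10 + o) (J(o) = (10 + o)*(-8 + o) = (-8 + o)*(10 + o))
Q(Y) = Y*(2 + 2*Y) (Q(Y) = (2*Y + 2)*Y = (2 + 2*Y)*Y = Y*(2 + 2*Y))
-12 + Q(U)*J(4 - 1*3) = -12 + (2*(-13)*(1 - 13))*(-80 + (4 - 1*3)² + 2*(4 - 1*3)) = -12 + (2*(-13)*(-12))*(-80 + (4 - 3)² + 2*(4 - 3)) = -12 + 312*(-80 + 1² + 2*1) = -12 + 312*(-80 + 1 + 2) = -12 + 312*(-77) = -12 - 24024 = -24036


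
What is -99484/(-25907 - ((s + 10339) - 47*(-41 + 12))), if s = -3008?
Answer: 14212/4943 ≈ 2.8752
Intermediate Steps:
-99484/(-25907 - ((s + 10339) - 47*(-41 + 12))) = -99484/(-25907 - ((-3008 + 10339) - 47*(-41 + 12))) = -99484/(-25907 - (7331 - 47*(-29))) = -99484/(-25907 - (7331 + 1363)) = -99484/(-25907 - 1*8694) = -99484/(-25907 - 8694) = -99484/(-34601) = -99484*(-1/34601) = 14212/4943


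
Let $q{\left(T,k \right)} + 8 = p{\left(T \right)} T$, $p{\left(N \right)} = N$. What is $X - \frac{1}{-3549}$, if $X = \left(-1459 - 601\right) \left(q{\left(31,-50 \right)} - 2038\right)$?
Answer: $\frac{7932369901}{3549} \approx 2.2351 \cdot 10^{6}$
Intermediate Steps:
$q{\left(T,k \right)} = -8 + T^{2}$ ($q{\left(T,k \right)} = -8 + T T = -8 + T^{2}$)
$X = 2235100$ ($X = \left(-1459 - 601\right) \left(\left(-8 + 31^{2}\right) - 2038\right) = - 2060 \left(\left(-8 + 961\right) - 2038\right) = - 2060 \left(953 - 2038\right) = \left(-2060\right) \left(-1085\right) = 2235100$)
$X - \frac{1}{-3549} = 2235100 - \frac{1}{-3549} = 2235100 - - \frac{1}{3549} = 2235100 + \frac{1}{3549} = \frac{7932369901}{3549}$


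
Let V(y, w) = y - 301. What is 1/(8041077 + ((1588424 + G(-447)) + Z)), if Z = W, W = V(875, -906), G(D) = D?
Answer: 1/9629628 ≈ 1.0385e-7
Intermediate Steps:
V(y, w) = -301 + y
W = 574 (W = -301 + 875 = 574)
Z = 574
1/(8041077 + ((1588424 + G(-447)) + Z)) = 1/(8041077 + ((1588424 - 447) + 574)) = 1/(8041077 + (1587977 + 574)) = 1/(8041077 + 1588551) = 1/9629628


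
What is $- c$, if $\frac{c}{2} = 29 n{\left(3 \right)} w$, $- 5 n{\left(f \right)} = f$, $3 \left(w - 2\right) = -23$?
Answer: $- \frac{986}{5} \approx -197.2$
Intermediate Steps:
$w = - \frac{17}{3}$ ($w = 2 + \frac{1}{3} \left(-23\right) = 2 - \frac{23}{3} = - \frac{17}{3} \approx -5.6667$)
$n{\left(f \right)} = - \frac{f}{5}$
$c = \frac{986}{5}$ ($c = 2 \cdot 29 \left(\left(- \frac{1}{5}\right) 3\right) \left(- \frac{17}{3}\right) = 2 \cdot 29 \left(- \frac{3}{5}\right) \left(- \frac{17}{3}\right) = 2 \left(\left(- \frac{87}{5}\right) \left(- \frac{17}{3}\right)\right) = 2 \cdot \frac{493}{5} = \frac{986}{5} \approx 197.2$)
$- c = \left(-1\right) \frac{986}{5} = - \frac{986}{5}$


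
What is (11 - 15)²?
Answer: 16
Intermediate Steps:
(11 - 15)² = (-4)² = 16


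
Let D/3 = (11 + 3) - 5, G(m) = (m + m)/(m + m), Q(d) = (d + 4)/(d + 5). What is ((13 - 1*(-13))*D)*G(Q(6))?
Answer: 702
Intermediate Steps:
Q(d) = (4 + d)/(5 + d)
G(m) = 1 (G(m) = (2*m)/((2*m)) = (2*m)*(1/(2*m)) = 1)
D = 27 (D = 3*((11 + 3) - 5) = 3*(14 - 5) = 3*9 = 27)
((13 - 1*(-13))*D)*G(Q(6)) = ((13 - 1*(-13))*27)*1 = ((13 + 13)*27)*1 = (26*27)*1 = 702*1 = 702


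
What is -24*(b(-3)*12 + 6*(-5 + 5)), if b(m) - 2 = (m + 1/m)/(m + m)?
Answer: -736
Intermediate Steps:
b(m) = 2 + (m + 1/m)/(2*m) (b(m) = 2 + (m + 1/m)/(m + m) = 2 + (m + 1/m)/((2*m)) = 2 + (m + 1/m)*(1/(2*m)) = 2 + (m + 1/m)/(2*m))
-24*(b(-3)*12 + 6*(-5 + 5)) = -24*((5/2 + (½)/(-3)²)*12 + 6*(-5 + 5)) = -24*((5/2 + (½)*(⅑))*12 + 6*0) = -24*((5/2 + 1/18)*12 + 0) = -24*((23/9)*12 + 0) = -24*(92/3 + 0) = -24*92/3 = -736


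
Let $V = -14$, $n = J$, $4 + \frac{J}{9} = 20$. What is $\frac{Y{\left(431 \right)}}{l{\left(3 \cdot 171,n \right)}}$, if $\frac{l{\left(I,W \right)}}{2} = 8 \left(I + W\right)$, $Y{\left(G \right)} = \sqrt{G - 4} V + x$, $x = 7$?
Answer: $\frac{7}{10512} - \frac{7 \sqrt{427}}{5256} \approx -0.026855$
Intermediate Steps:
$J = 144$ ($J = -36 + 9 \cdot 20 = -36 + 180 = 144$)
$n = 144$
$Y{\left(G \right)} = 7 - 14 \sqrt{-4 + G}$ ($Y{\left(G \right)} = \sqrt{G - 4} \left(-14\right) + 7 = \sqrt{-4 + G} \left(-14\right) + 7 = - 14 \sqrt{-4 + G} + 7 = 7 - 14 \sqrt{-4 + G}$)
$l{\left(I,W \right)} = 16 I + 16 W$ ($l{\left(I,W \right)} = 2 \cdot 8 \left(I + W\right) = 2 \left(8 I + 8 W\right) = 16 I + 16 W$)
$\frac{Y{\left(431 \right)}}{l{\left(3 \cdot 171,n \right)}} = \frac{7 - 14 \sqrt{-4 + 431}}{16 \cdot 3 \cdot 171 + 16 \cdot 144} = \frac{7 - 14 \sqrt{427}}{16 \cdot 513 + 2304} = \frac{7 - 14 \sqrt{427}}{8208 + 2304} = \frac{7 - 14 \sqrt{427}}{10512} = \left(7 - 14 \sqrt{427}\right) \frac{1}{10512} = \frac{7}{10512} - \frac{7 \sqrt{427}}{5256}$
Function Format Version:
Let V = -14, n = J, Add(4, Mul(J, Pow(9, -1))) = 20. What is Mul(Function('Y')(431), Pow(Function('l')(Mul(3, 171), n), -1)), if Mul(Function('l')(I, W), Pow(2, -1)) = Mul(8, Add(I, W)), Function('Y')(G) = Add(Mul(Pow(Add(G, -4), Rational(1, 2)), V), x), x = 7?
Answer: Add(Rational(7, 10512), Mul(Rational(-7, 5256), Pow(427, Rational(1, 2)))) ≈ -0.026855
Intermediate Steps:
J = 144 (J = Add(-36, Mul(9, 20)) = Add(-36, 180) = 144)
n = 144
Function('Y')(G) = Add(7, Mul(-14, Pow(Add(-4, G), Rational(1, 2)))) (Function('Y')(G) = Add(Mul(Pow(Add(G, -4), Rational(1, 2)), -14), 7) = Add(Mul(Pow(Add(-4, G), Rational(1, 2)), -14), 7) = Add(Mul(-14, Pow(Add(-4, G), Rational(1, 2))), 7) = Add(7, Mul(-14, Pow(Add(-4, G), Rational(1, 2)))))
Function('l')(I, W) = Add(Mul(16, I), Mul(16, W)) (Function('l')(I, W) = Mul(2, Mul(8, Add(I, W))) = Mul(2, Add(Mul(8, I), Mul(8, W))) = Add(Mul(16, I), Mul(16, W)))
Mul(Function('Y')(431), Pow(Function('l')(Mul(3, 171), n), -1)) = Mul(Add(7, Mul(-14, Pow(Add(-4, 431), Rational(1, 2)))), Pow(Add(Mul(16, Mul(3, 171)), Mul(16, 144)), -1)) = Mul(Add(7, Mul(-14, Pow(427, Rational(1, 2)))), Pow(Add(Mul(16, 513), 2304), -1)) = Mul(Add(7, Mul(-14, Pow(427, Rational(1, 2)))), Pow(Add(8208, 2304), -1)) = Mul(Add(7, Mul(-14, Pow(427, Rational(1, 2)))), Pow(10512, -1)) = Mul(Add(7, Mul(-14, Pow(427, Rational(1, 2)))), Rational(1, 10512)) = Add(Rational(7, 10512), Mul(Rational(-7, 5256), Pow(427, Rational(1, 2))))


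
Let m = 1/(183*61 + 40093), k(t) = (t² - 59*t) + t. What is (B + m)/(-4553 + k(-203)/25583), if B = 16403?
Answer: -21508962739527/5967552378496 ≈ -3.6043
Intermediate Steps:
k(t) = t² - 58*t
m = 1/51256 (m = 1/(11163 + 40093) = 1/51256 ≈ 1.9510e-5)
(B + m)/(-4553 + k(-203)/25583) = (16403 + 1/51256)/(-4553 - 203*(-58 - 203)/25583) = 840752169/(51256*(-4553 - 203*(-261)*(1/25583))) = 840752169/(51256*(-4553 + 52983*(1/25583))) = 840752169/(51256*(-4553 + 52983/25583)) = 840752169/(51256*(-116426416/25583)) = (840752169/51256)*(-25583/116426416) = -21508962739527/5967552378496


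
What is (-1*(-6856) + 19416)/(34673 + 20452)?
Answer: 26272/55125 ≈ 0.47659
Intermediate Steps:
(-1*(-6856) + 19416)/(34673 + 20452) = (6856 + 19416)/55125 = 26272*(1/55125) = 26272/55125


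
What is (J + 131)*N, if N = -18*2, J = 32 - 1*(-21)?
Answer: -6624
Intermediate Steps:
J = 53 (J = 32 + 21 = 53)
N = -36 (N = -3*12 = -36)
(J + 131)*N = (53 + 131)*(-36) = 184*(-36) = -6624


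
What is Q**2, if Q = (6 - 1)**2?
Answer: 625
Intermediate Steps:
Q = 25 (Q = 5**2 = 25)
Q**2 = 25**2 = 625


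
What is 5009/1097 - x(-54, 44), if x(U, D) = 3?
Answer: 1718/1097 ≈ 1.5661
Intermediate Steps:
5009/1097 - x(-54, 44) = 5009/1097 - 1*3 = 5009*(1/1097) - 3 = 5009/1097 - 3 = 1718/1097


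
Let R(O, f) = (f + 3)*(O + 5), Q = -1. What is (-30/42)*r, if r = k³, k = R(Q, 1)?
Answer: -20480/7 ≈ -2925.7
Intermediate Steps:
R(O, f) = (3 + f)*(5 + O)
k = 16 (k = 15 + 3*(-1) + 5*1 - 1*1 = 15 - 3 + 5 - 1 = 16)
r = 4096 (r = 16³ = 4096)
(-30/42)*r = -30/42*4096 = -30*1/42*4096 = -5/7*4096 = -20480/7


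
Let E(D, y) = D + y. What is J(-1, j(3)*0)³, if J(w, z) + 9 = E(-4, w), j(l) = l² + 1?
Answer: -2744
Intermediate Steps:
j(l) = 1 + l²
J(w, z) = -13 + w (J(w, z) = -9 + (-4 + w) = -13 + w)
J(-1, j(3)*0)³ = (-13 - 1)³ = (-14)³ = -2744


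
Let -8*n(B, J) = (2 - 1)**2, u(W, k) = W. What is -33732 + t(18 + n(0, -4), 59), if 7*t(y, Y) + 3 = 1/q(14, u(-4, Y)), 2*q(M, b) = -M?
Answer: -1652890/49 ≈ -33732.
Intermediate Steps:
q(M, b) = -M/2 (q(M, b) = (-M)/2 = -M/2)
n(B, J) = -1/8 (n(B, J) = -(2 - 1)**2/8 = -1/8*1**2 = -1/8*1 = -1/8)
t(y, Y) = -22/49 (t(y, Y) = -3/7 + 1/(7*((-1/2*14))) = -3/7 + (1/7)/(-7) = -3/7 + (1/7)*(-1/7) = -3/7 - 1/49 = -22/49)
-33732 + t(18 + n(0, -4), 59) = -33732 - 22/49 = -1652890/49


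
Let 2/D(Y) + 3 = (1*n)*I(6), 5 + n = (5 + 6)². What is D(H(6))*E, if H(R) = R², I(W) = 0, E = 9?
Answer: -6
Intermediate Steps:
n = 116 (n = -5 + (5 + 6)² = -5 + 11² = -5 + 121 = 116)
D(Y) = -⅔ (D(Y) = 2/(-3 + (1*116)*0) = 2/(-3 + 116*0) = 2/(-3 + 0) = 2/(-3) = 2*(-⅓) = -⅔)
D(H(6))*E = -⅔*9 = -6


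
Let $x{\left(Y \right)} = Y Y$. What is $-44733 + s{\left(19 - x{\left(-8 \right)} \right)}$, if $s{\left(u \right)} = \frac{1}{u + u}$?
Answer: $- \frac{4025971}{90} \approx -44733.0$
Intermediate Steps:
$x{\left(Y \right)} = Y^{2}$
$s{\left(u \right)} = \frac{1}{2 u}$
$-44733 + s{\left(19 - x{\left(-8 \right)} \right)} = -44733 + \frac{1}{2 \left(19 - \left(-8\right)^{2}\right)} = -44733 + \frac{1}{2 \left(19 - 64\right)} = -44733 + \frac{1}{2 \left(-45\right)} = -44733 + \frac{1}{2} \left(- \frac{1}{45}\right) = -44733 - \frac{1}{90} = - \frac{4025971}{90}$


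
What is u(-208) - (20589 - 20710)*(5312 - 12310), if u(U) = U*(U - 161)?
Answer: -770006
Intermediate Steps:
u(U) = U*(-161 + U)
u(-208) - (20589 - 20710)*(5312 - 12310) = -208*(-161 - 208) - (20589 - 20710)*(5312 - 12310) = -208*(-369) - (-121)*(-6998) = 76752 - 1*846758 = 76752 - 846758 = -770006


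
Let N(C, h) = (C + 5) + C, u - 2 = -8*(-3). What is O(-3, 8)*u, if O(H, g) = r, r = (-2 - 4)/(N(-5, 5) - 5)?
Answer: 78/5 ≈ 15.600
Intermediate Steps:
u = 26 (u = 2 - 8*(-3) = 2 + 24 = 26)
N(C, h) = 5 + 2*C (N(C, h) = (5 + C) + C = 5 + 2*C)
r = 3/5 (r = (-2 - 4)/((5 + 2*(-5)) - 5) = -6/((5 - 10) - 5) = -6/(-5 - 5) = -6/(-10) = -6*(-1/10) = 3/5 ≈ 0.60000)
O(H, g) = 3/5
O(-3, 8)*u = (3/5)*26 = 78/5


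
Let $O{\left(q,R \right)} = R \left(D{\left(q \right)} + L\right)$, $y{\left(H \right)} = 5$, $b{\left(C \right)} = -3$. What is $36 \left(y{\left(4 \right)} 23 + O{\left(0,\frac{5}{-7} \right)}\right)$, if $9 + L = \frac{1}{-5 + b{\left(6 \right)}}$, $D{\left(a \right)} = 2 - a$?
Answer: $\frac{60525}{14} \approx 4323.2$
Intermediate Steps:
$L = - \frac{73}{8}$ ($L = -9 + \frac{1}{-5 - 3} = -9 + \frac{1}{-8} = -9 - \frac{1}{8} = - \frac{73}{8} \approx -9.125$)
$O{\left(q,R \right)} = R \left(- \frac{57}{8} - q\right)$ ($O{\left(q,R \right)} = R \left(\left(2 - q\right) - \frac{73}{8}\right) = R \left(- \frac{57}{8} - q\right)$)
$36 \left(y{\left(4 \right)} 23 + O{\left(0,\frac{5}{-7} \right)}\right) = 36 \left(5 \cdot 23 - \frac{\frac{5}{-7} \left(57 + 8 \cdot 0\right)}{8}\right) = 36 \left(115 - \frac{5 \left(- \frac{1}{7}\right) \left(57 + 0\right)}{8}\right) = 36 \left(115 - \left(- \frac{5}{56}\right) 57\right) = 36 \left(115 + \frac{285}{56}\right) = 36 \cdot \frac{6725}{56} = \frac{60525}{14}$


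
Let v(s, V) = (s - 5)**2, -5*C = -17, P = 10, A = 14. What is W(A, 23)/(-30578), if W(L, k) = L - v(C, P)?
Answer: -143/382225 ≈ -0.00037413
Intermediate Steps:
C = 17/5 (C = -1/5*(-17) = 17/5 ≈ 3.4000)
v(s, V) = (-5 + s)**2
W(L, k) = -64/25 + L (W(L, k) = L - (-5 + 17/5)**2 = L - (-8/5)**2 = L - 1*64/25 = L - 64/25 = -64/25 + L)
W(A, 23)/(-30578) = (-64/25 + 14)/(-30578) = (286/25)*(-1/30578) = -143/382225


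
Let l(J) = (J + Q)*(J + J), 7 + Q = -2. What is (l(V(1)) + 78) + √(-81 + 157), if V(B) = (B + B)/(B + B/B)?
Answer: 62 + 2*√19 ≈ 70.718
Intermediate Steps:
Q = -9 (Q = -7 - 2 = -9)
V(B) = 2*B/(1 + B) (V(B) = (2*B)/(B + 1) = (2*B)/(1 + B) = 2*B/(1 + B))
l(J) = 2*J*(-9 + J) (l(J) = (J - 9)*(J + J) = (-9 + J)*(2*J) = 2*J*(-9 + J))
(l(V(1)) + 78) + √(-81 + 157) = (2*(2*1/(1 + 1))*(-9 + 2*1/(1 + 1)) + 78) + √(-81 + 157) = (2*(2*1/2)*(-9 + 2*1/2) + 78) + √76 = (2*(2*1*(½))*(-9 + 2*1*(½)) + 78) + 2*√19 = (2*1*(-9 + 1) + 78) + 2*√19 = (2*1*(-8) + 78) + 2*√19 = (-16 + 78) + 2*√19 = 62 + 2*√19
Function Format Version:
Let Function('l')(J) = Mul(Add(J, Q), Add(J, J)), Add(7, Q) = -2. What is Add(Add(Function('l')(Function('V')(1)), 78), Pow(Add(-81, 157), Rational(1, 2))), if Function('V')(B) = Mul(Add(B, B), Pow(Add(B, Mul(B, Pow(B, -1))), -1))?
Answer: Add(62, Mul(2, Pow(19, Rational(1, 2)))) ≈ 70.718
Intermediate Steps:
Q = -9 (Q = Add(-7, -2) = -9)
Function('V')(B) = Mul(2, B, Pow(Add(1, B), -1)) (Function('V')(B) = Mul(Mul(2, B), Pow(Add(B, 1), -1)) = Mul(Mul(2, B), Pow(Add(1, B), -1)) = Mul(2, B, Pow(Add(1, B), -1)))
Function('l')(J) = Mul(2, J, Add(-9, J)) (Function('l')(J) = Mul(Add(J, -9), Add(J, J)) = Mul(Add(-9, J), Mul(2, J)) = Mul(2, J, Add(-9, J)))
Add(Add(Function('l')(Function('V')(1)), 78), Pow(Add(-81, 157), Rational(1, 2))) = Add(Add(Mul(2, Mul(2, 1, Pow(Add(1, 1), -1)), Add(-9, Mul(2, 1, Pow(Add(1, 1), -1)))), 78), Pow(Add(-81, 157), Rational(1, 2))) = Add(Add(Mul(2, Mul(2, 1, Pow(2, -1)), Add(-9, Mul(2, 1, Pow(2, -1)))), 78), Pow(76, Rational(1, 2))) = Add(Add(Mul(2, Mul(2, 1, Rational(1, 2)), Add(-9, Mul(2, 1, Rational(1, 2)))), 78), Mul(2, Pow(19, Rational(1, 2)))) = Add(Add(Mul(2, 1, Add(-9, 1)), 78), Mul(2, Pow(19, Rational(1, 2)))) = Add(Add(Mul(2, 1, -8), 78), Mul(2, Pow(19, Rational(1, 2)))) = Add(Add(-16, 78), Mul(2, Pow(19, Rational(1, 2)))) = Add(62, Mul(2, Pow(19, Rational(1, 2))))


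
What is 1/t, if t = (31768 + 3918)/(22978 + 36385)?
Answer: 59363/35686 ≈ 1.6635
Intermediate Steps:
t = 35686/59363 ≈ 0.60115
1/t = 1/(35686/59363) = 59363/35686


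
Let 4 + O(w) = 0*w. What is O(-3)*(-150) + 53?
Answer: 653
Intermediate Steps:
O(w) = -4 (O(w) = -4 + 0*w = -4 + 0 = -4)
O(-3)*(-150) + 53 = -4*(-150) + 53 = 600 + 53 = 653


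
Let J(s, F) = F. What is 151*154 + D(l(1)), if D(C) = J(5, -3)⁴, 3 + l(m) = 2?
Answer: 23335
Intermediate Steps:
l(m) = -1 (l(m) = -3 + 2 = -1)
D(C) = 81 (D(C) = (-3)⁴ = 81)
151*154 + D(l(1)) = 151*154 + 81 = 23254 + 81 = 23335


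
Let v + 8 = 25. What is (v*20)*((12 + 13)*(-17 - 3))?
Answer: -170000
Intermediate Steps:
v = 17 (v = -8 + 25 = 17)
(v*20)*((12 + 13)*(-17 - 3)) = (17*20)*((12 + 13)*(-17 - 3)) = 340*(25*(-20)) = 340*(-500) = -170000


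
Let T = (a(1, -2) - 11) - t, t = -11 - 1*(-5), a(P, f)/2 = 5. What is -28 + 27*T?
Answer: 107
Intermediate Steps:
a(P, f) = 10 (a(P, f) = 2*5 = 10)
t = -6 (t = -11 + 5 = -6)
T = 5 (T = (10 - 11) - 1*(-6) = -1 + 6 = 5)
-28 + 27*T = -28 + 27*5 = -28 + 135 = 107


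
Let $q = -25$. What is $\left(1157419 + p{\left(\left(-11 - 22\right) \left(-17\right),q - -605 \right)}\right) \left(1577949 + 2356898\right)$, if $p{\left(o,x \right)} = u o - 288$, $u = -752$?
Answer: $2893131670373$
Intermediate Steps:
$p{\left(o,x \right)} = -288 - 752 o$ ($p{\left(o,x \right)} = - 752 o - 288 = -288 - 752 o$)
$\left(1157419 + p{\left(\left(-11 - 22\right) \left(-17\right),q - -605 \right)}\right) \left(1577949 + 2356898\right) = \left(1157419 - \left(288 + 752 \left(-11 - 22\right) \left(-17\right)\right)\right) \left(1577949 + 2356898\right) = \left(1157419 - \left(288 + 752 \left(\left(-33\right) \left(-17\right)\right)\right)\right) 3934847 = \left(1157419 - 422160\right) 3934847 = 735259 \cdot 3934847 = 2893131670373$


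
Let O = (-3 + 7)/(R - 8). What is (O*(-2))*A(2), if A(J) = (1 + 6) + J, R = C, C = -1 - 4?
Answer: 72/13 ≈ 5.5385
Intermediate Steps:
C = -5
R = -5
A(J) = 7 + J
O = -4/13 (O = (-3 + 7)/(-5 - 8) = 4/(-13) = 4*(-1/13) = -4/13 ≈ -0.30769)
(O*(-2))*A(2) = (-4/13*(-2))*(7 + 2) = (8/13)*9 = 72/13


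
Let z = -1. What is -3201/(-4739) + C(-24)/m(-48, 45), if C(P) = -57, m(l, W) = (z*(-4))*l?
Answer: 294905/303296 ≈ 0.97233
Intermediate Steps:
m(l, W) = 4*l (m(l, W) = (-1*(-4))*l = 4*l)
-3201/(-4739) + C(-24)/m(-48, 45) = -3201/(-4739) - 57/(4*(-48)) = -3201*(-1/4739) - 57/(-192) = 3201/4739 - 57*(-1/192) = 3201/4739 + 19/64 = 294905/303296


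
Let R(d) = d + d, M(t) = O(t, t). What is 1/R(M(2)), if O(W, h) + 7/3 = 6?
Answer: 3/22 ≈ 0.13636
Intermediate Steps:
O(W, h) = 11/3 (O(W, h) = -7/3 + 6 = 11/3)
M(t) = 11/3
R(d) = 2*d
1/R(M(2)) = 1/(2*(11/3)) = 1/(22/3) = 3/22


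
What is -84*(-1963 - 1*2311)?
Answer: 359016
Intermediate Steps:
-84*(-1963 - 1*2311) = -84*(-1963 - 2311) = -84*(-4274) = 359016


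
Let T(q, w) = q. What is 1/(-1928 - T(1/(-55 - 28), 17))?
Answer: -83/160023 ≈ -0.00051868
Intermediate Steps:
1/(-1928 - T(1/(-55 - 28), 17)) = 1/(-1928 - 1/(-55 - 28)) = 1/(-1928 - 1/(-83)) = 1/(-1928 - 1*(-1/83)) = 1/(-1928 + 1/83) = 1/(-160023/83) = -83/160023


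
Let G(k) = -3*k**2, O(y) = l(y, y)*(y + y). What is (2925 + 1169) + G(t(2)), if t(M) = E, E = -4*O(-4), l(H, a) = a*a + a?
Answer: -438274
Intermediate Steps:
l(H, a) = a + a**2 (l(H, a) = a**2 + a = a + a**2)
O(y) = 2*y**2*(1 + y) (O(y) = (y*(1 + y))*(y + y) = (y*(1 + y))*(2*y) = 2*y**2*(1 + y))
E = 384 (E = -8*(-4)**2*(1 - 4) = -8*16*(-3) = -4*(-96) = 384)
t(M) = 384
(2925 + 1169) + G(t(2)) = (2925 + 1169) - 3*384**2 = 4094 - 3*147456 = 4094 - 442368 = -438274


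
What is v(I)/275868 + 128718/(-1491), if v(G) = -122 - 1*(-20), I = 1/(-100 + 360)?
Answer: -1972740517/22851066 ≈ -86.330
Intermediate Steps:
I = 1/260 ≈ 0.0038462
v(G) = -102 (v(G) = -122 + 20 = -102)
v(I)/275868 + 128718/(-1491) = -102/275868 + 128718/(-1491) = -102*1/275868 + 128718*(-1/1491) = -17/45978 - 42906/497 = -1972740517/22851066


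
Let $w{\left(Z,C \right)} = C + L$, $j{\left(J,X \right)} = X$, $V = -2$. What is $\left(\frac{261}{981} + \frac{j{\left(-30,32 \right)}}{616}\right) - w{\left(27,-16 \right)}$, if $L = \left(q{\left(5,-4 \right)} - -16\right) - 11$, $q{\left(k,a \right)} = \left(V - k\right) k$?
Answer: $\frac{388747}{8393} \approx 46.318$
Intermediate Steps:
$q{\left(k,a \right)} = k \left(-2 - k\right)$ ($q{\left(k,a \right)} = \left(-2 - k\right) k = k \left(-2 - k\right)$)
$L = -30$ ($L = \left(\left(-1\right) 5 \left(2 + 5\right) - -16\right) - 11 = \left(\left(-1\right) 5 \cdot 7 + 16\right) - 11 = \left(-35 + 16\right) - 11 = -19 - 11 = -30$)
$w{\left(Z,C \right)} = -30 + C$ ($w{\left(Z,C \right)} = C - 30 = -30 + C$)
$\left(\frac{261}{981} + \frac{j{\left(-30,32 \right)}}{616}\right) - w{\left(27,-16 \right)} = \left(\frac{261}{981} + \frac{32}{616}\right) - \left(-30 - 16\right) = \left(261 \cdot \frac{1}{981} + 32 \cdot \frac{1}{616}\right) - -46 = \left(\frac{29}{109} + \frac{4}{77}\right) + 46 = \frac{2669}{8393} + 46 = \frac{388747}{8393}$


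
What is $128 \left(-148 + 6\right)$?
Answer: $-18176$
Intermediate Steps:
$128 \left(-148 + 6\right) = 128 \left(-142\right) = -18176$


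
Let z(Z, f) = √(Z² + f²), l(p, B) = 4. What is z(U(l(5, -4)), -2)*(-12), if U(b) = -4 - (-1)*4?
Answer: -24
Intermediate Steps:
U(b) = 0 (U(b) = -4 - 1*(-4) = -4 + 4 = 0)
z(U(l(5, -4)), -2)*(-12) = √(0² + (-2)²)*(-12) = √(0 + 4)*(-12) = √4*(-12) = 2*(-12) = -24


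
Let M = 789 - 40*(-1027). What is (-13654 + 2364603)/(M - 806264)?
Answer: -2350949/764395 ≈ -3.0756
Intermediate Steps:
M = 41869 (M = 789 + 41080 = 41869)
(-13654 + 2364603)/(M - 806264) = (-13654 + 2364603)/(41869 - 806264) = 2350949/(-764395) = 2350949*(-1/764395) = -2350949/764395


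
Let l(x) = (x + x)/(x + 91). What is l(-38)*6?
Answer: -456/53 ≈ -8.6038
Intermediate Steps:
l(x) = 2*x/(91 + x) (l(x) = (2*x)/(91 + x) = 2*x/(91 + x))
l(-38)*6 = (2*(-38)/(91 - 38))*6 = (2*(-38)/53)*6 = (2*(-38)*(1/53))*6 = -76/53*6 = -456/53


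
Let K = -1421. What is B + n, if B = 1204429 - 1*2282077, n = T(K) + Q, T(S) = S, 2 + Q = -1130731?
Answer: -2209802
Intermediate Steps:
Q = -1130733 (Q = -2 - 1130731 = -1130733)
n = -1132154 (n = -1421 - 1130733 = -1132154)
B = -1077648 (B = 1204429 - 2282077 = -1077648)
B + n = -1077648 - 1132154 = -2209802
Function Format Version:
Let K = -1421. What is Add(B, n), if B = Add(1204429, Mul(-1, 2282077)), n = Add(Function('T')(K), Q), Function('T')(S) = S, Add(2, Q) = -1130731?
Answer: -2209802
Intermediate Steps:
Q = -1130733 (Q = Add(-2, -1130731) = -1130733)
n = -1132154 (n = Add(-1421, -1130733) = -1132154)
B = -1077648 (B = Add(1204429, -2282077) = -1077648)
Add(B, n) = Add(-1077648, -1132154) = -2209802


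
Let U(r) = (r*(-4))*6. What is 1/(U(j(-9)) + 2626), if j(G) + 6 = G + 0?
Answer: 1/2986 ≈ 0.00033490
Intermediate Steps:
j(G) = -6 + G (j(G) = -6 + (G + 0) = -6 + G)
U(r) = -24*r (U(r) = -4*r*6 = -24*r)
1/(U(j(-9)) + 2626) = 1/(-24*(-6 - 9) + 2626) = 1/(-24*(-15) + 2626) = 1/(360 + 2626) = 1/2986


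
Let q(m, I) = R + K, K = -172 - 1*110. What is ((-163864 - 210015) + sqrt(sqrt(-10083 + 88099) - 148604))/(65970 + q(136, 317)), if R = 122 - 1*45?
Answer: -373879/65765 + 2*I*sqrt(37151 - 2*sqrt(1219))/65765 ≈ -5.6851 + 0.0058561*I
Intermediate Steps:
K = -282 (K = -172 - 110 = -282)
R = 77 (R = 122 - 45 = 77)
q(m, I) = -205 (q(m, I) = 77 - 282 = -205)
((-163864 - 210015) + sqrt(sqrt(-10083 + 88099) - 148604))/(65970 + q(136, 317)) = ((-163864 - 210015) + sqrt(sqrt(-10083 + 88099) - 148604))/(65970 - 205) = (-373879 + sqrt(sqrt(78016) - 148604))/65765 = (-373879 + sqrt(8*sqrt(1219) - 148604))*(1/65765) = (-373879 + sqrt(-148604 + 8*sqrt(1219)))*(1/65765) = -373879/65765 + sqrt(-148604 + 8*sqrt(1219))/65765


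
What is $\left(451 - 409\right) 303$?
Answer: $12726$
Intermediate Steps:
$\left(451 - 409\right) 303 = 42 \cdot 303 = 12726$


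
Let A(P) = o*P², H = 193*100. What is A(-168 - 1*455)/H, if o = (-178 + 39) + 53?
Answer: -16689547/9650 ≈ -1729.5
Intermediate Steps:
o = -86 (o = -139 + 53 = -86)
H = 19300
A(P) = -86*P²
A(-168 - 1*455)/H = -86*(-168 - 1*455)²/19300 = -86*(-168 - 455)²*(1/19300) = -86*(-623)²*(1/19300) = -86*388129*(1/19300) = -33379094*1/19300 = -16689547/9650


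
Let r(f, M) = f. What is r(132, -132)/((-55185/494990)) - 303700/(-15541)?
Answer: -66577916092/57175339 ≈ -1164.5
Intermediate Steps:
r(132, -132)/((-55185/494990)) - 303700/(-15541) = 132/((-55185/494990)) - 303700/(-15541) = 132/((-55185*1/494990)) - 303700*(-1/15541) = 132/(-11037/98998) + 303700/15541 = 132*(-98998/11037) + 303700/15541 = -4355912/3679 + 303700/15541 = -66577916092/57175339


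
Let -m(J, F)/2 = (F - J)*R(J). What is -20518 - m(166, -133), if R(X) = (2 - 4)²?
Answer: -22910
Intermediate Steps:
R(X) = 4 (R(X) = (-2)² = 4)
m(J, F) = -8*F + 8*J (m(J, F) = -2*(F - J)*4 = -2*(-4*J + 4*F) = -8*F + 8*J)
-20518 - m(166, -133) = -20518 - (-8*(-133) + 8*166) = -20518 - (1064 + 1328) = -20518 - 1*2392 = -20518 - 2392 = -22910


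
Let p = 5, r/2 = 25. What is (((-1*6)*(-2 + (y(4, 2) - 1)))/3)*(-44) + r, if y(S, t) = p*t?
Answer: 666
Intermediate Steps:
r = 50 (r = 2*25 = 50)
y(S, t) = 5*t
(((-1*6)*(-2 + (y(4, 2) - 1)))/3)*(-44) + r = (((-1*6)*(-2 + (5*2 - 1)))/3)*(-44) + 50 = (-6*(-2 + (10 - 1))*(1/3))*(-44) + 50 = (-6*(-2 + 9)*(1/3))*(-44) + 50 = (-6*7*(1/3))*(-44) + 50 = -42*1/3*(-44) + 50 = -14*(-44) + 50 = 616 + 50 = 666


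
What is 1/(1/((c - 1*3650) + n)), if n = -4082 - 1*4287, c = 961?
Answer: -11058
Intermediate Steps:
n = -8369 (n = -4082 - 4287 = -8369)
1/(1/((c - 1*3650) + n)) = 1/(1/((961 - 1*3650) - 8369)) = 1/(1/((961 - 3650) - 8369)) = 1/(1/(-2689 - 8369)) = 1/(1/(-11058)) = 1/(-1/11058) = -11058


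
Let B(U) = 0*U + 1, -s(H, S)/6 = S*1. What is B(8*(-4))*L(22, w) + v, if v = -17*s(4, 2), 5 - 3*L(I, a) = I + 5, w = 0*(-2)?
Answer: 590/3 ≈ 196.67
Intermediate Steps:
s(H, S) = -6*S
B(U) = 1 (B(U) = 0 + 1 = 1)
w = 0
L(I, a) = -I/3 (L(I, a) = 5/3 - (I + 5)/3 = 5/3 - (5 + I)/3 = 5/3 + (-5/3 - I/3) = -I/3)
v = 204 (v = -(-102)*2 = -17*(-12) = 204)
B(8*(-4))*L(22, w) + v = 1*(-⅓*22) + 204 = 1*(-22/3) + 204 = -22/3 + 204 = 590/3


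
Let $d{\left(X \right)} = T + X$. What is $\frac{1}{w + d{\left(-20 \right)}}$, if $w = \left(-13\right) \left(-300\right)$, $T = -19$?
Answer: $\frac{1}{3861} \approx 0.000259$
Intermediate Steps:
$w = 3900$
$d{\left(X \right)} = -19 + X$
$\frac{1}{w + d{\left(-20 \right)}} = \frac{1}{3900 - 39} = \frac{1}{3861}$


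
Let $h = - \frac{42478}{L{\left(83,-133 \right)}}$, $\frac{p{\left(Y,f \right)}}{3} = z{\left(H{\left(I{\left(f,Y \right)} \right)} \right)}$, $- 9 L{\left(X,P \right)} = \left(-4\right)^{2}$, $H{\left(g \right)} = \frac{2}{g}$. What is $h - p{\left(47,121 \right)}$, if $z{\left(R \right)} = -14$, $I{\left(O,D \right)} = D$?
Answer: $\frac{191487}{8} \approx 23936.0$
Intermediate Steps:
$L{\left(X,P \right)} = - \frac{16}{9}$ ($L{\left(X,P \right)} = - \frac{\left(-4\right)^{2}}{9} = \left(- \frac{1}{9}\right) 16 = - \frac{16}{9}$)
$p{\left(Y,f \right)} = -42$ ($p{\left(Y,f \right)} = 3 \left(-14\right) = -42$)
$h = \frac{191151}{8}$ ($h = - \frac{42478}{- \frac{16}{9}} = \left(-42478\right) \left(- \frac{9}{16}\right) = \frac{191151}{8} \approx 23894.0$)
$h - p{\left(47,121 \right)} = \frac{191151}{8} - -42 = \frac{191151}{8} + 42 = \frac{191487}{8}$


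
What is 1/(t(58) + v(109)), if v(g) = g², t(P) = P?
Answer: 1/11939 ≈ 8.3759e-5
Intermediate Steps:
1/(t(58) + v(109)) = 1/(58 + 109²) = 1/(58 + 11881) = 1/11939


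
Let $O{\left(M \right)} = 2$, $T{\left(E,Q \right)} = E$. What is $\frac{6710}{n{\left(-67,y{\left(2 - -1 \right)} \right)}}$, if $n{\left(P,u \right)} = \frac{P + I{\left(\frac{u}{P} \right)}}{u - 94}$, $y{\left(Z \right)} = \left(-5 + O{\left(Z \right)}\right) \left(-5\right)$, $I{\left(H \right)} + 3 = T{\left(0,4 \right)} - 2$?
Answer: $\frac{265045}{36} \approx 7362.4$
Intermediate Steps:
$I{\left(H \right)} = -5$ ($I{\left(H \right)} = -3 + \left(0 - 2\right) = -3 - 2 = -5$)
$y{\left(Z \right)} = 15$ ($y{\left(Z \right)} = \left(-5 + 2\right) \left(-5\right) = \left(-3\right) \left(-5\right) = 15$)
$n{\left(P,u \right)} = \frac{-5 + P}{-94 + u}$ ($n{\left(P,u \right)} = \frac{P - 5}{u - 94} = \frac{-5 + P}{-94 + u}$)
$\frac{6710}{n{\left(-67,y{\left(2 - -1 \right)} \right)}} = \frac{6710}{\frac{1}{-94 + 15} \left(-5 - 67\right)} = \frac{6710}{\frac{1}{-79} \left(-72\right)} = \frac{6710}{\left(- \frac{1}{79}\right) \left(-72\right)} = \frac{6710}{\frac{72}{79}} = 6710 \cdot \frac{79}{72} = \frac{265045}{36}$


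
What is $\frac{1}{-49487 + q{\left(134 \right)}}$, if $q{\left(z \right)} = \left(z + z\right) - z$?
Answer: $- \frac{1}{49353} \approx -2.0262 \cdot 10^{-5}$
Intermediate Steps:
$q{\left(z \right)} = z$ ($q{\left(z \right)} = 2 z - z = z$)
$\frac{1}{-49487 + q{\left(134 \right)}} = \frac{1}{-49487 + 134} = \frac{1}{-49353} = - \frac{1}{49353}$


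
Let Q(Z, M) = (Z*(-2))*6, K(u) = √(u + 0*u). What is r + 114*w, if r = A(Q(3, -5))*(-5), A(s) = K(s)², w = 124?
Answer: 14316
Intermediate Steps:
K(u) = √u (K(u) = √(u + 0) = √u)
Q(Z, M) = -12*Z (Q(Z, M) = -2*Z*6 = -12*Z)
A(s) = s (A(s) = (√s)² = s)
r = 180 (r = -12*3*(-5) = -36*(-5) = 180)
r + 114*w = 180 + 114*124 = 180 + 14136 = 14316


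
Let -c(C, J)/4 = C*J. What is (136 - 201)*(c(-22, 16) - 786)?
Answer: -40430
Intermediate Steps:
c(C, J) = -4*C*J
(136 - 201)*(c(-22, 16) - 786) = (136 - 201)*(-4*(-22)*16 - 786) = -65*(1408 - 786) = -65*622 = -40430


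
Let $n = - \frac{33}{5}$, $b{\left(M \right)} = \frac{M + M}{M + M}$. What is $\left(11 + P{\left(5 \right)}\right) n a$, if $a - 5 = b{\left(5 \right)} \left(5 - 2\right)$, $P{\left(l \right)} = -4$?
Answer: $- \frac{1848}{5} \approx -369.6$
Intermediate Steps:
$b{\left(M \right)} = 1$ ($b{\left(M \right)} = \frac{2 M}{2 M} = 2 M \frac{1}{2 M} = 1$)
$n = - \frac{33}{5}$ ($n = \left(-33\right) \frac{1}{5} = - \frac{33}{5} \approx -6.6$)
$a = 8$ ($a = 5 + 1 \left(5 - 2\right) = 5 + 1 \cdot 3 = 5 + 3 = 8$)
$\left(11 + P{\left(5 \right)}\right) n a = \left(11 - 4\right) \left(- \frac{33}{5}\right) 8 = 7 \left(- \frac{33}{5}\right) 8 = \left(- \frac{231}{5}\right) 8 = - \frac{1848}{5}$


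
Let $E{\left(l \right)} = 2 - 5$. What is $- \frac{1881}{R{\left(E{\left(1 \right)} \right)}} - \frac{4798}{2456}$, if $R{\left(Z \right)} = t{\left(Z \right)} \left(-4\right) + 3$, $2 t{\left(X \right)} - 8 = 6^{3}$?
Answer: $\frac{1242313}{546460} \approx 2.2734$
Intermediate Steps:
$t{\left(X \right)} = 112$ ($t{\left(X \right)} = 4 + \frac{6^{3}}{2} = 4 + \frac{1}{2} \cdot 216 = 4 + 108 = 112$)
$E{\left(l \right)} = -3$
$R{\left(Z \right)} = -445$ ($R{\left(Z \right)} = 112 \left(-4\right) + 3 = -448 + 3 = -445$)
$- \frac{1881}{R{\left(E{\left(1 \right)} \right)}} - \frac{4798}{2456} = - \frac{1881}{-445} - \frac{4798}{2456} = \left(-1881\right) \left(- \frac{1}{445}\right) - \frac{2399}{1228} = \frac{1881}{445} - \frac{2399}{1228} = \frac{1242313}{546460}$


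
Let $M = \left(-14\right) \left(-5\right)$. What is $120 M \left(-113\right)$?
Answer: $-949200$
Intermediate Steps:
$M = 70$
$120 M \left(-113\right) = 120 \cdot 70 \left(-113\right) = 8400 \left(-113\right) = -949200$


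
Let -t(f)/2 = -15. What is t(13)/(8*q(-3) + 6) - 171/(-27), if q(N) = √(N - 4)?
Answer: 2434/363 - 60*I*√7/121 ≈ 6.7052 - 1.3119*I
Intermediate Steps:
q(N) = √(-4 + N)
t(f) = 30 (t(f) = -2*(-15) = 30)
t(13)/(8*q(-3) + 6) - 171/(-27) = 30/(8*√(-4 - 3) + 6) - 171/(-27) = 30/(8*√(-7) + 6) - 171*(-1/27) = 30/(8*(I*√7) + 6) + 19/3 = 30/(8*I*√7 + 6) + 19/3 = 30/(6 + 8*I*√7) + 19/3 = 19/3 + 30/(6 + 8*I*√7)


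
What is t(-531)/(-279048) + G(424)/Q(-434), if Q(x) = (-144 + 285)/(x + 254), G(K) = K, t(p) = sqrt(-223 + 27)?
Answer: -25440/47 - I/19932 ≈ -541.28 - 5.0171e-5*I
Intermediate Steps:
t(p) = 14*I (t(p) = sqrt(-196) = 14*I)
Q(x) = 141/(254 + x)
t(-531)/(-279048) + G(424)/Q(-434) = (14*I)/(-279048) + 424/((141/(254 - 434))) = (14*I)*(-1/279048) + 424/((141/(-180))) = -I/19932 + 424/((141*(-1/180))) = -I/19932 + 424/(-47/60) = -I/19932 + 424*(-60/47) = -I/19932 - 25440/47 = -25440/47 - I/19932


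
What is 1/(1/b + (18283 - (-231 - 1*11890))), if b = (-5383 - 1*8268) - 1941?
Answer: 15592/474059167 ≈ 3.2890e-5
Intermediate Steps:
b = -15592 (b = (-5383 - 8268) - 1941 = -13651 - 1941 = -15592)
1/(1/b + (18283 - (-231 - 1*11890))) = 1/(1/(-15592) + (18283 - (-231 - 1*11890))) = 1/(-1/15592 + (18283 - (-231 - 11890))) = 1/(-1/15592 + (18283 - 1*(-12121))) = 1/(-1/15592 + (18283 + 12121)) = 1/(-1/15592 + 30404) = 1/(474059167/15592) = 15592/474059167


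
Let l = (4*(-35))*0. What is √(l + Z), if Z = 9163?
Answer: 7*√187 ≈ 95.724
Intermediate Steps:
l = 0 (l = -140*0 = 0)
√(l + Z) = √(0 + 9163) = √9163 = 7*√187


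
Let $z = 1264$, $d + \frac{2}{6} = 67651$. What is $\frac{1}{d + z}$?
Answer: $\frac{3}{206744} \approx 1.4511 \cdot 10^{-5}$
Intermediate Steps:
$d = \frac{202952}{3}$ ($d = - \frac{1}{3} + 67651 = \frac{202952}{3} \approx 67651.0$)
$\frac{1}{d + z} = \frac{1}{\frac{202952}{3} + 1264} = \frac{1}{\frac{206744}{3}} = \frac{3}{206744}$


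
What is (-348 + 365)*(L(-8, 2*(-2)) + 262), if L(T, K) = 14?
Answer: 4692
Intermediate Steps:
(-348 + 365)*(L(-8, 2*(-2)) + 262) = (-348 + 365)*(14 + 262) = 17*276 = 4692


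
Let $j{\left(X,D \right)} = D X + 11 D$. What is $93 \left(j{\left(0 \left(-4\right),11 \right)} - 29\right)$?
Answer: $8556$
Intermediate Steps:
$j{\left(X,D \right)} = 11 D + D X$
$93 \left(j{\left(0 \left(-4\right),11 \right)} - 29\right) = 93 \left(11 \left(11 + 0 \left(-4\right)\right) - 29\right) = 93 \left(11 \left(11 + 0\right) - 29\right) = 93 \left(11 \cdot 11 - 29\right) = 93 \left(121 - 29\right) = 93 \cdot 92 = 8556$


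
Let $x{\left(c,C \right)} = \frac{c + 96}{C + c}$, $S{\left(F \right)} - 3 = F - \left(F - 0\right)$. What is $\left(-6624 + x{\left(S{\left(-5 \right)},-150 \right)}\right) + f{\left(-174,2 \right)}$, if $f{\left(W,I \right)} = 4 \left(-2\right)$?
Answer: $- \frac{325001}{49} \approx -6632.7$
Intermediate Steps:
$S{\left(F \right)} = 3$ ($S{\left(F \right)} = 3 + \left(F - \left(F - 0\right)\right) = 3 + \left(F - \left(F + 0\right)\right) = 3 + \left(F - F\right) = 3 + 0 = 3$)
$f{\left(W,I \right)} = -8$
$x{\left(c,C \right)} = \frac{96 + c}{C + c}$
$\left(-6624 + x{\left(S{\left(-5 \right)},-150 \right)}\right) + f{\left(-174,2 \right)} = \left(-6624 + \frac{96 + 3}{-150 + 3}\right) - 8 = \left(-6624 + \frac{1}{-147} \cdot 99\right) - 8 = \left(-6624 - \frac{33}{49}\right) - 8 = - \frac{324609}{49} - 8 = - \frac{325001}{49}$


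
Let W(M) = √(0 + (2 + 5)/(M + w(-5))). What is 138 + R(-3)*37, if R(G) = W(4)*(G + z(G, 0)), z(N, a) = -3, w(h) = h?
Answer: 138 - 222*I*√7 ≈ 138.0 - 587.36*I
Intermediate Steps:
W(M) = √7*√(1/(-5 + M)) (W(M) = √(0 + (2 + 5)/(M - 5)) = √(0 + 7/(-5 + M)) = √(7/(-5 + M)) = √7*√(1/(-5 + M)))
R(G) = I*√7*(-3 + G) (R(G) = (√7*√(1/(-5 + 4)))*(G - 3) = (√7*√(1/(-1)))*(-3 + G) = (√7*√(-1))*(-3 + G) = (√7*I)*(-3 + G) = (I*√7)*(-3 + G) = I*√7*(-3 + G))
138 + R(-3)*37 = 138 + (I*√7*(-3 - 3))*37 = 138 + (I*√7*(-6))*37 = 138 - 6*I*√7*37 = 138 - 222*I*√7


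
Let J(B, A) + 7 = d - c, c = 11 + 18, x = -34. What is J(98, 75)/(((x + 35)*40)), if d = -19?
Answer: -11/8 ≈ -1.3750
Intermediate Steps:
c = 29
J(B, A) = -55 (J(B, A) = -7 + (-19 - 1*29) = -7 + (-19 - 29) = -7 - 48 = -55)
J(98, 75)/(((x + 35)*40)) = -55*1/(40*(-34 + 35)) = -55/(1*40) = -55/40 = -55*1/40 = -11/8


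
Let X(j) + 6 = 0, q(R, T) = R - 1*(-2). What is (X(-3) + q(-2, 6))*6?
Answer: -36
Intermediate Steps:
q(R, T) = 2 + R (q(R, T) = R + 2 = 2 + R)
X(j) = -6 (X(j) = -6 + 0 = -6)
(X(-3) + q(-2, 6))*6 = (-6 + (2 - 2))*6 = (-6 + 0)*6 = -6*6 = -36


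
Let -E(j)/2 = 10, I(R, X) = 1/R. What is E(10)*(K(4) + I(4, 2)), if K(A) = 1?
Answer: -25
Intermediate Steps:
E(j) = -20 (E(j) = -2*10 = -20)
E(10)*(K(4) + I(4, 2)) = -20*(1 + 1/4) = -20*5/4 = -25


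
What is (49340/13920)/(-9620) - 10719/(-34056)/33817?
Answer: -38463957407/107097795124320 ≈ -0.00035915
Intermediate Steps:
(49340/13920)/(-9620) - 10719/(-34056)/33817 = (49340*(1/13920))*(-1/9620) - 10719*(-1/34056)*(1/33817) = (2467/696)*(-1/9620) + (1191/3784)*(1/33817) = -2467/6695520 + 1191/127963528 = -38463957407/107097795124320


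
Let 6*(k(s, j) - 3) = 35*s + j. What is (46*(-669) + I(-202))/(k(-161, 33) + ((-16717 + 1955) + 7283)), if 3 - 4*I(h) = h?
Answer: 368673/100916 ≈ 3.6533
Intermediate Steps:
I(h) = 3/4 - h/4
k(s, j) = 3 + j/6 + 35*s/6 (k(s, j) = 3 + (35*s + j)/6 = 3 + (j + 35*s)/6 = 3 + (j/6 + 35*s/6) = 3 + j/6 + 35*s/6)
(46*(-669) + I(-202))/(k(-161, 33) + ((-16717 + 1955) + 7283)) = (46*(-669) + (3/4 - 1/4*(-202)))/((3 + (1/6)*33 + (35/6)*(-161)) + ((-16717 + 1955) + 7283)) = (-30774 + (3/4 + 101/2))/((3 + 11/2 - 5635/6) + (-14762 + 7283)) = (-30774 + 205/4)/(-2792/3 - 7479) = -122891/(4*(-25229/3)) = -122891/4*(-3/25229) = 368673/100916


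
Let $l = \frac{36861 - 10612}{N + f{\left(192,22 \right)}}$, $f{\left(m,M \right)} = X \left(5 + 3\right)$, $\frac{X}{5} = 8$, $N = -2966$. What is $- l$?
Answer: $\frac{26249}{2646} \approx 9.9203$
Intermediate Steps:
$X = 40$ ($X = 5 \cdot 8 = 40$)
$f{\left(m,M \right)} = 320$ ($f{\left(m,M \right)} = 40 \left(5 + 3\right) = 40 \cdot 8 = 320$)
$l = - \frac{26249}{2646}$ ($l = \frac{36861 - 10612}{-2966 + 320} = \frac{26249}{-2646} = 26249 \left(- \frac{1}{2646}\right) = - \frac{26249}{2646} \approx -9.9203$)
$- l = \left(-1\right) \left(- \frac{26249}{2646}\right) = \frac{26249}{2646}$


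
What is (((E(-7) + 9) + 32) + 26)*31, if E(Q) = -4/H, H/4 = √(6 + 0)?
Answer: 2077 - 31*√6/6 ≈ 2064.3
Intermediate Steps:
H = 4*√6 (H = 4*√(6 + 0) = 4*√6 ≈ 9.7980)
E(Q) = -√6/6 (E(Q) = -4*√6/24 = -√6/6)
(((E(-7) + 9) + 32) + 26)*31 = (((-√6/6 + 9) + 32) + 26)*31 = (((9 - √6/6) + 32) + 26)*31 = ((41 - √6/6) + 26)*31 = (67 - √6/6)*31 = 2077 - 31*√6/6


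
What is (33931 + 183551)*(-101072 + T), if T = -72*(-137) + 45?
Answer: -19826311566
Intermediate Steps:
T = 9909 (T = 9864 + 45 = 9909)
(33931 + 183551)*(-101072 + T) = (33931 + 183551)*(-101072 + 9909) = 217482*(-91163) = -19826311566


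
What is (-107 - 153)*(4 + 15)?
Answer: -4940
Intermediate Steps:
(-107 - 153)*(4 + 15) = -260*19 = -4940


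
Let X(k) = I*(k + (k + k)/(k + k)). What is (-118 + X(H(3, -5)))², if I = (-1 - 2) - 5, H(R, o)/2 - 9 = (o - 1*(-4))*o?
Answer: 122500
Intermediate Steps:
H(R, o) = 18 + 2*o*(4 + o) (H(R, o) = 18 + 2*((o - 1*(-4))*o) = 18 + 2*((o + 4)*o) = 18 + 2*((4 + o)*o) = 18 + 2*(o*(4 + o)) = 18 + 2*o*(4 + o))
I = -8 (I = -3 - 5 = -8)
X(k) = -8 - 8*k (X(k) = -8*(k + (k + k)/(k + k)) = -8*(k + (2*k)/((2*k))) = -8*(k + (2*k)*(1/(2*k))) = -8*(k + 1) = -8*(1 + k) = -8 - 8*k)
(-118 + X(H(3, -5)))² = (-118 + (-8 - 8*(18 + 2*(-5)² + 8*(-5))))² = (-118 + (-8 - 8*(18 + 2*25 - 40)))² = (-118 + (-8 - 8*(18 + 50 - 40)))² = (-118 + (-8 - 8*28))² = (-118 + (-8 - 224))² = (-118 - 232)² = (-350)² = 122500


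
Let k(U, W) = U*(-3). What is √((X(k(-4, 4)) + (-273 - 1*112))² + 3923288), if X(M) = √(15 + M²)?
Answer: √(4071672 - 770*√159) ≈ 2015.4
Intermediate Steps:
k(U, W) = -3*U
√((X(k(-4, 4)) + (-273 - 1*112))² + 3923288) = √((√(15 + (-3*(-4))²) + (-273 - 1*112))² + 3923288) = √((√(15 + 12²) + (-273 - 112))² + 3923288) = √((√(15 + 144) - 385)² + 3923288) = √((√159 - 385)² + 3923288) = √((-385 + √159)² + 3923288) = √(3923288 + (-385 + √159)²)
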